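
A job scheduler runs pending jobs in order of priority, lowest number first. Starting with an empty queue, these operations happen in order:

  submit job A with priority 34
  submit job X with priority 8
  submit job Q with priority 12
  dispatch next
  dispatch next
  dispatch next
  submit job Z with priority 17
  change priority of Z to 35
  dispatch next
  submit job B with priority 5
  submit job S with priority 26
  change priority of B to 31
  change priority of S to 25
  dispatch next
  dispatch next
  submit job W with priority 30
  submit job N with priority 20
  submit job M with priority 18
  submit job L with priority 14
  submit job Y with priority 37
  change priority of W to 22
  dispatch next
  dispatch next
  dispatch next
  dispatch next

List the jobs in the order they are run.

X, Q, A, Z, S, B, L, M, N, W

add A (priority 34) → {A:34}
add X (priority 8) → {X:8, A:34}
add Q (priority 12) → {X:8, Q:12, A:34}
dispatch next → X; now {Q:12, A:34}
dispatch next → Q; now {A:34}
dispatch next → A; now {}
add Z (priority 17) → {Z:17}
update Z to priority 35 → {Z:35}
dispatch next → Z; now {}
add B (priority 5) → {B:5}
add S (priority 26) → {B:5, S:26}
update B to priority 31 → {S:26, B:31}
update S to priority 25 → {S:25, B:31}
dispatch next → S; now {B:31}
dispatch next → B; now {}
add W (priority 30) → {W:30}
add N (priority 20) → {N:20, W:30}
add M (priority 18) → {M:18, N:20, W:30}
add L (priority 14) → {L:14, M:18, N:20, W:30}
add Y (priority 37) → {L:14, M:18, N:20, W:30, Y:37}
update W to priority 22 → {L:14, M:18, N:20, W:22, Y:37}
dispatch next → L; now {M:18, N:20, W:22, Y:37}
dispatch next → M; now {N:20, W:22, Y:37}
dispatch next → N; now {W:22, Y:37}
dispatch next → W; now {Y:37}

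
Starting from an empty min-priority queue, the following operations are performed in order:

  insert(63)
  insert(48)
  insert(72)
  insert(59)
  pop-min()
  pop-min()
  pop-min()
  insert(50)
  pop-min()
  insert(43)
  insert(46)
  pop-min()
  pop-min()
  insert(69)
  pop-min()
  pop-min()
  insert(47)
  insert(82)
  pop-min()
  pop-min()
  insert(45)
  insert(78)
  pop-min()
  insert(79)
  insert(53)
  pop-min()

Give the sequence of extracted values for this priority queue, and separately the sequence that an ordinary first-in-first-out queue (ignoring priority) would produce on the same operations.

priority queue: [48, 59, 63, 50, 43, 46, 69, 72, 47, 82, 45, 53]; FIFO queue: [63, 48, 72, 59, 50, 43, 46, 69, 47, 82, 45, 78]

insert 63 → {63}
insert 48 → {48, 63}
insert 72 → {48, 63, 72}
insert 59 → {48, 59, 63, 72}
pop-min → 48; now {59, 63, 72}
pop-min → 59; now {63, 72}
pop-min → 63; now {72}
insert 50 → {50, 72}
pop-min → 50; now {72}
insert 43 → {43, 72}
insert 46 → {43, 46, 72}
pop-min → 43; now {46, 72}
pop-min → 46; now {72}
insert 69 → {69, 72}
pop-min → 69; now {72}
pop-min → 72; now {}
insert 47 → {47}
insert 82 → {47, 82}
pop-min → 47; now {82}
pop-min → 82; now {}
insert 45 → {45}
insert 78 → {45, 78}
pop-min → 45; now {78}
insert 79 → {78, 79}
insert 53 → {53, 78, 79}
pop-min → 53; now {78, 79}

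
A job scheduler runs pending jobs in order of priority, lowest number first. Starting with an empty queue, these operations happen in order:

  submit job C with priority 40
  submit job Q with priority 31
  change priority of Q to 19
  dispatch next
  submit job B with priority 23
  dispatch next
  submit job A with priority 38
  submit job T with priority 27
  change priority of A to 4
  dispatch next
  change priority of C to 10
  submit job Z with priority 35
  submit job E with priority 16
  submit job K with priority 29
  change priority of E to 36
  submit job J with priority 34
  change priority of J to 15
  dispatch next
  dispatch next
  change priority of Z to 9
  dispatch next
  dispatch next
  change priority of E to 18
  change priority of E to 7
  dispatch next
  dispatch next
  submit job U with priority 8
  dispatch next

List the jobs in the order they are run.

add C (priority 40) → {C:40}
add Q (priority 31) → {Q:31, C:40}
update Q to priority 19 → {Q:19, C:40}
dispatch next → Q; now {C:40}
add B (priority 23) → {B:23, C:40}
dispatch next → B; now {C:40}
add A (priority 38) → {A:38, C:40}
add T (priority 27) → {T:27, A:38, C:40}
update A to priority 4 → {A:4, T:27, C:40}
dispatch next → A; now {T:27, C:40}
update C to priority 10 → {C:10, T:27}
add Z (priority 35) → {C:10, T:27, Z:35}
add E (priority 16) → {C:10, E:16, T:27, Z:35}
add K (priority 29) → {C:10, E:16, T:27, K:29, Z:35}
update E to priority 36 → {C:10, T:27, K:29, Z:35, E:36}
add J (priority 34) → {C:10, T:27, K:29, J:34, Z:35, E:36}
update J to priority 15 → {C:10, J:15, T:27, K:29, Z:35, E:36}
dispatch next → C; now {J:15, T:27, K:29, Z:35, E:36}
dispatch next → J; now {T:27, K:29, Z:35, E:36}
update Z to priority 9 → {Z:9, T:27, K:29, E:36}
dispatch next → Z; now {T:27, K:29, E:36}
dispatch next → T; now {K:29, E:36}
update E to priority 18 → {E:18, K:29}
update E to priority 7 → {E:7, K:29}
dispatch next → E; now {K:29}
dispatch next → K; now {}
add U (priority 8) → {U:8}
dispatch next → U; now {}

Q, B, A, C, J, Z, T, E, K, U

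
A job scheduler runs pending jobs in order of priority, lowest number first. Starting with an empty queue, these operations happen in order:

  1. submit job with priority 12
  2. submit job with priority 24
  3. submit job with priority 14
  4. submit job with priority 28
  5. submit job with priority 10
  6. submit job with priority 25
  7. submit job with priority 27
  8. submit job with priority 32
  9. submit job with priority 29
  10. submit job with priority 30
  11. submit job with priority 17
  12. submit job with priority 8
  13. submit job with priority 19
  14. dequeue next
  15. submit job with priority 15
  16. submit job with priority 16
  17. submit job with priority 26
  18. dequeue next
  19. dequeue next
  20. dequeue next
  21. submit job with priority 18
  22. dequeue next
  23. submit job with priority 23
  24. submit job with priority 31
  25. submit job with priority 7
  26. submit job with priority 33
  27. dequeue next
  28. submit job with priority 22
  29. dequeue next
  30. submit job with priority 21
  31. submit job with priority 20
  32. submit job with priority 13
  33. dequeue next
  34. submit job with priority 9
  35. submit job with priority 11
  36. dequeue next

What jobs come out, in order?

[8, 10, 12, 14, 15, 7, 16, 13, 9]

insert 12 → {12}
insert 24 → {12, 24}
insert 14 → {12, 14, 24}
insert 28 → {12, 14, 24, 28}
insert 10 → {10, 12, 14, 24, 28}
insert 25 → {10, 12, 14, 24, 25, 28}
insert 27 → {10, 12, 14, 24, 25, 27, 28}
insert 32 → {10, 12, 14, 24, 25, 27, 28, 32}
insert 29 → {10, 12, 14, 24, 25, 27, 28, 29, 32}
insert 30 → {10, 12, 14, 24, 25, 27, 28, 29, 30, 32}
insert 17 → {10, 12, 14, 17, 24, 25, 27, 28, 29, 30, 32}
insert 8 → {8, 10, 12, 14, 17, 24, 25, 27, 28, 29, 30, 32}
insert 19 → {8, 10, 12, 14, 17, 19, 24, 25, 27, 28, 29, 30, 32}
dequeue next → 8; now {10, 12, 14, 17, 19, 24, 25, 27, 28, 29, 30, 32}
insert 15 → {10, 12, 14, 15, 17, 19, 24, 25, 27, 28, 29, 30, 32}
insert 16 → {10, 12, 14, 15, 16, 17, 19, 24, 25, 27, 28, 29, 30, 32}
insert 26 → {10, 12, 14, 15, 16, 17, 19, 24, 25, 26, 27, 28, 29, 30, 32}
dequeue next → 10; now {12, 14, 15, 16, 17, 19, 24, 25, 26, 27, 28, 29, 30, 32}
dequeue next → 12; now {14, 15, 16, 17, 19, 24, 25, 26, 27, 28, 29, 30, 32}
dequeue next → 14; now {15, 16, 17, 19, 24, 25, 26, 27, 28, 29, 30, 32}
insert 18 → {15, 16, 17, 18, 19, 24, 25, 26, 27, 28, 29, 30, 32}
dequeue next → 15; now {16, 17, 18, 19, 24, 25, 26, 27, 28, 29, 30, 32}
insert 23 → {16, 17, 18, 19, 23, 24, 25, 26, 27, 28, 29, 30, 32}
insert 31 → {16, 17, 18, 19, 23, 24, 25, 26, 27, 28, 29, 30, 31, 32}
insert 7 → {7, 16, 17, 18, 19, 23, 24, 25, 26, 27, 28, 29, 30, 31, 32}
insert 33 → {7, 16, 17, 18, 19, 23, 24, 25, 26, 27, 28, 29, 30, 31, 32, 33}
dequeue next → 7; now {16, 17, 18, 19, 23, 24, 25, 26, 27, 28, 29, 30, 31, 32, 33}
insert 22 → {16, 17, 18, 19, 22, 23, 24, 25, 26, 27, 28, 29, 30, 31, 32, 33}
dequeue next → 16; now {17, 18, 19, 22, 23, 24, 25, 26, 27, 28, 29, 30, 31, 32, 33}
insert 21 → {17, 18, 19, 21, 22, 23, 24, 25, 26, 27, 28, 29, 30, 31, 32, 33}
insert 20 → {17, 18, 19, 20, 21, 22, 23, 24, 25, 26, 27, 28, 29, 30, 31, 32, 33}
insert 13 → {13, 17, 18, 19, 20, 21, 22, 23, 24, 25, 26, 27, 28, 29, 30, 31, 32, 33}
dequeue next → 13; now {17, 18, 19, 20, 21, 22, 23, 24, 25, 26, 27, 28, 29, 30, 31, 32, 33}
insert 9 → {9, 17, 18, 19, 20, 21, 22, 23, 24, 25, 26, 27, 28, 29, 30, 31, 32, 33}
insert 11 → {9, 11, 17, 18, 19, 20, 21, 22, 23, 24, 25, 26, 27, 28, 29, 30, 31, 32, 33}
dequeue next → 9; now {11, 17, 18, 19, 20, 21, 22, 23, 24, 25, 26, 27, 28, 29, 30, 31, 32, 33}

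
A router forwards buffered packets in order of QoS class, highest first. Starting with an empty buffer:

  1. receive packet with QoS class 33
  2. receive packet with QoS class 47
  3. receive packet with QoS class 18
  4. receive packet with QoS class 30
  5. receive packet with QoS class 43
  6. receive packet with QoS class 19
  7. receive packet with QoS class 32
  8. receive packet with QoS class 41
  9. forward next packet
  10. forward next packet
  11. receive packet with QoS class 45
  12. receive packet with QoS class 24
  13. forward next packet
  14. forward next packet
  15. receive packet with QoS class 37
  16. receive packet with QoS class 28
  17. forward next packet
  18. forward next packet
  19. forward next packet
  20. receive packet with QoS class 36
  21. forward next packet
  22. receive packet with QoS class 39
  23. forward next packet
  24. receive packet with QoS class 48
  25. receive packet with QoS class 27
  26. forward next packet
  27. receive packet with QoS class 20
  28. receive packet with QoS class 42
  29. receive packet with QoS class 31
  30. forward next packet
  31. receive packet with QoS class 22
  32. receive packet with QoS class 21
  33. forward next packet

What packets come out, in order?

insert 33 → {33}
insert 47 → {47, 33}
insert 18 → {47, 33, 18}
insert 30 → {47, 33, 30, 18}
insert 43 → {47, 43, 33, 30, 18}
insert 19 → {47, 43, 33, 30, 19, 18}
insert 32 → {47, 43, 33, 32, 30, 19, 18}
insert 41 → {47, 43, 41, 33, 32, 30, 19, 18}
forward next packet → 47; now {43, 41, 33, 32, 30, 19, 18}
forward next packet → 43; now {41, 33, 32, 30, 19, 18}
insert 45 → {45, 41, 33, 32, 30, 19, 18}
insert 24 → {45, 41, 33, 32, 30, 24, 19, 18}
forward next packet → 45; now {41, 33, 32, 30, 24, 19, 18}
forward next packet → 41; now {33, 32, 30, 24, 19, 18}
insert 37 → {37, 33, 32, 30, 24, 19, 18}
insert 28 → {37, 33, 32, 30, 28, 24, 19, 18}
forward next packet → 37; now {33, 32, 30, 28, 24, 19, 18}
forward next packet → 33; now {32, 30, 28, 24, 19, 18}
forward next packet → 32; now {30, 28, 24, 19, 18}
insert 36 → {36, 30, 28, 24, 19, 18}
forward next packet → 36; now {30, 28, 24, 19, 18}
insert 39 → {39, 30, 28, 24, 19, 18}
forward next packet → 39; now {30, 28, 24, 19, 18}
insert 48 → {48, 30, 28, 24, 19, 18}
insert 27 → {48, 30, 28, 27, 24, 19, 18}
forward next packet → 48; now {30, 28, 27, 24, 19, 18}
insert 20 → {30, 28, 27, 24, 20, 19, 18}
insert 42 → {42, 30, 28, 27, 24, 20, 19, 18}
insert 31 → {42, 31, 30, 28, 27, 24, 20, 19, 18}
forward next packet → 42; now {31, 30, 28, 27, 24, 20, 19, 18}
insert 22 → {31, 30, 28, 27, 24, 22, 20, 19, 18}
insert 21 → {31, 30, 28, 27, 24, 22, 21, 20, 19, 18}
forward next packet → 31; now {30, 28, 27, 24, 22, 21, 20, 19, 18}

47 → 43 → 45 → 41 → 37 → 33 → 32 → 36 → 39 → 48 → 42 → 31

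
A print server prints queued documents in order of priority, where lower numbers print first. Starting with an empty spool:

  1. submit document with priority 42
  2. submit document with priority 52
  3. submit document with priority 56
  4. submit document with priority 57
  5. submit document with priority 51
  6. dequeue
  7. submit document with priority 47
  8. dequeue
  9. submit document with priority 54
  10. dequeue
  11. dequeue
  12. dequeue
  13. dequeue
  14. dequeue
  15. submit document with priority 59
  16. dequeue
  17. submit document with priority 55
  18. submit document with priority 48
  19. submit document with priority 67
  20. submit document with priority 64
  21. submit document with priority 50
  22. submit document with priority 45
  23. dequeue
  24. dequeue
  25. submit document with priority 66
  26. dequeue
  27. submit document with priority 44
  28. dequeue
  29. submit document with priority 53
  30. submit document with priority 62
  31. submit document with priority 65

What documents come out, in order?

insert 42 → {42}
insert 52 → {42, 52}
insert 56 → {42, 52, 56}
insert 57 → {42, 52, 56, 57}
insert 51 → {42, 51, 52, 56, 57}
dequeue → 42; now {51, 52, 56, 57}
insert 47 → {47, 51, 52, 56, 57}
dequeue → 47; now {51, 52, 56, 57}
insert 54 → {51, 52, 54, 56, 57}
dequeue → 51; now {52, 54, 56, 57}
dequeue → 52; now {54, 56, 57}
dequeue → 54; now {56, 57}
dequeue → 56; now {57}
dequeue → 57; now {}
insert 59 → {59}
dequeue → 59; now {}
insert 55 → {55}
insert 48 → {48, 55}
insert 67 → {48, 55, 67}
insert 64 → {48, 55, 64, 67}
insert 50 → {48, 50, 55, 64, 67}
insert 45 → {45, 48, 50, 55, 64, 67}
dequeue → 45; now {48, 50, 55, 64, 67}
dequeue → 48; now {50, 55, 64, 67}
insert 66 → {50, 55, 64, 66, 67}
dequeue → 50; now {55, 64, 66, 67}
insert 44 → {44, 55, 64, 66, 67}
dequeue → 44; now {55, 64, 66, 67}
insert 53 → {53, 55, 64, 66, 67}
insert 62 → {53, 55, 62, 64, 66, 67}
insert 65 → {53, 55, 62, 64, 65, 66, 67}

42, 47, 51, 52, 54, 56, 57, 59, 45, 48, 50, 44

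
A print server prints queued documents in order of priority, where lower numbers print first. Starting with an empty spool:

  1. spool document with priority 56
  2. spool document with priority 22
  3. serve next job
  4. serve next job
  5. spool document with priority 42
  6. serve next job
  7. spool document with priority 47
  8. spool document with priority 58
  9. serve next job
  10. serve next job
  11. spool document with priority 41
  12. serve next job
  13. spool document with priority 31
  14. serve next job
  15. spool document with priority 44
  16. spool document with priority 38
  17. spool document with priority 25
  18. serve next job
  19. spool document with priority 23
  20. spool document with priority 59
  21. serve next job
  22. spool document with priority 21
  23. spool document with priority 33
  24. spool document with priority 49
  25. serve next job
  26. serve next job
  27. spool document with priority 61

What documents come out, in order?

insert 56 → {56}
insert 22 → {22, 56}
serve next job → 22; now {56}
serve next job → 56; now {}
insert 42 → {42}
serve next job → 42; now {}
insert 47 → {47}
insert 58 → {47, 58}
serve next job → 47; now {58}
serve next job → 58; now {}
insert 41 → {41}
serve next job → 41; now {}
insert 31 → {31}
serve next job → 31; now {}
insert 44 → {44}
insert 38 → {38, 44}
insert 25 → {25, 38, 44}
serve next job → 25; now {38, 44}
insert 23 → {23, 38, 44}
insert 59 → {23, 38, 44, 59}
serve next job → 23; now {38, 44, 59}
insert 21 → {21, 38, 44, 59}
insert 33 → {21, 33, 38, 44, 59}
insert 49 → {21, 33, 38, 44, 49, 59}
serve next job → 21; now {33, 38, 44, 49, 59}
serve next job → 33; now {38, 44, 49, 59}
insert 61 → {38, 44, 49, 59, 61}

22, 56, 42, 47, 58, 41, 31, 25, 23, 21, 33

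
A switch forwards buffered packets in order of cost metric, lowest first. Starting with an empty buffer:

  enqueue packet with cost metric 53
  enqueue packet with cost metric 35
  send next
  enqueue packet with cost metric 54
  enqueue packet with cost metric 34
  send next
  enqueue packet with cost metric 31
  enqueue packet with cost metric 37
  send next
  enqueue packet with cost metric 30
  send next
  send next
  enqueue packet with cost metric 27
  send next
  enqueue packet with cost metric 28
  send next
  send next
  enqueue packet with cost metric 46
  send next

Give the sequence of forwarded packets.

insert 53 → {53}
insert 35 → {35, 53}
send next → 35; now {53}
insert 54 → {53, 54}
insert 34 → {34, 53, 54}
send next → 34; now {53, 54}
insert 31 → {31, 53, 54}
insert 37 → {31, 37, 53, 54}
send next → 31; now {37, 53, 54}
insert 30 → {30, 37, 53, 54}
send next → 30; now {37, 53, 54}
send next → 37; now {53, 54}
insert 27 → {27, 53, 54}
send next → 27; now {53, 54}
insert 28 → {28, 53, 54}
send next → 28; now {53, 54}
send next → 53; now {54}
insert 46 → {46, 54}
send next → 46; now {54}

35, 34, 31, 30, 37, 27, 28, 53, 46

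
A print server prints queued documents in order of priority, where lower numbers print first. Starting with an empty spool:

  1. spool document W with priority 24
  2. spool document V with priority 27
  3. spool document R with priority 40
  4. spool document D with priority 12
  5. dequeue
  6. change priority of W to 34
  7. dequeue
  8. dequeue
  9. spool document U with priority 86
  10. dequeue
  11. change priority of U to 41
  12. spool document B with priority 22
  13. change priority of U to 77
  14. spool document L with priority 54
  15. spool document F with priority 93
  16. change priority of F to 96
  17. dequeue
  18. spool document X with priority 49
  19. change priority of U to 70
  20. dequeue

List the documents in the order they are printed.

add W (priority 24) → {W:24}
add V (priority 27) → {W:24, V:27}
add R (priority 40) → {W:24, V:27, R:40}
add D (priority 12) → {D:12, W:24, V:27, R:40}
dequeue → D; now {W:24, V:27, R:40}
update W to priority 34 → {V:27, W:34, R:40}
dequeue → V; now {W:34, R:40}
dequeue → W; now {R:40}
add U (priority 86) → {R:40, U:86}
dequeue → R; now {U:86}
update U to priority 41 → {U:41}
add B (priority 22) → {B:22, U:41}
update U to priority 77 → {B:22, U:77}
add L (priority 54) → {B:22, L:54, U:77}
add F (priority 93) → {B:22, L:54, U:77, F:93}
update F to priority 96 → {B:22, L:54, U:77, F:96}
dequeue → B; now {L:54, U:77, F:96}
add X (priority 49) → {X:49, L:54, U:77, F:96}
update U to priority 70 → {X:49, L:54, U:70, F:96}
dequeue → X; now {L:54, U:70, F:96}

D, V, W, R, B, X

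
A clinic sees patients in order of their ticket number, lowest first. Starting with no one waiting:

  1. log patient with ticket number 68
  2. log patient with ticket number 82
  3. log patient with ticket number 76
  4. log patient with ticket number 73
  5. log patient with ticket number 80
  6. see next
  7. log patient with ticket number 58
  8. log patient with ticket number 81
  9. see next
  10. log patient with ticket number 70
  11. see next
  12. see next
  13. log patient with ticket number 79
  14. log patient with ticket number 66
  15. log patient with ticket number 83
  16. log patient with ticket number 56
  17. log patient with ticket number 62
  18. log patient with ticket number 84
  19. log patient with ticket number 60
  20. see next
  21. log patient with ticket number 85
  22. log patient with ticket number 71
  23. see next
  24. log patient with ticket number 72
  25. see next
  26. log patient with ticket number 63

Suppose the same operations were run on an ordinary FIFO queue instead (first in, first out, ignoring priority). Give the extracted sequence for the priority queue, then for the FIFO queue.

priority queue: 68 → 58 → 70 → 73 → 56 → 60 → 62; FIFO queue: 68 → 82 → 76 → 73 → 80 → 58 → 81

insert 68 → {68}
insert 82 → {68, 82}
insert 76 → {68, 76, 82}
insert 73 → {68, 73, 76, 82}
insert 80 → {68, 73, 76, 80, 82}
see next → 68; now {73, 76, 80, 82}
insert 58 → {58, 73, 76, 80, 82}
insert 81 → {58, 73, 76, 80, 81, 82}
see next → 58; now {73, 76, 80, 81, 82}
insert 70 → {70, 73, 76, 80, 81, 82}
see next → 70; now {73, 76, 80, 81, 82}
see next → 73; now {76, 80, 81, 82}
insert 79 → {76, 79, 80, 81, 82}
insert 66 → {66, 76, 79, 80, 81, 82}
insert 83 → {66, 76, 79, 80, 81, 82, 83}
insert 56 → {56, 66, 76, 79, 80, 81, 82, 83}
insert 62 → {56, 62, 66, 76, 79, 80, 81, 82, 83}
insert 84 → {56, 62, 66, 76, 79, 80, 81, 82, 83, 84}
insert 60 → {56, 60, 62, 66, 76, 79, 80, 81, 82, 83, 84}
see next → 56; now {60, 62, 66, 76, 79, 80, 81, 82, 83, 84}
insert 85 → {60, 62, 66, 76, 79, 80, 81, 82, 83, 84, 85}
insert 71 → {60, 62, 66, 71, 76, 79, 80, 81, 82, 83, 84, 85}
see next → 60; now {62, 66, 71, 76, 79, 80, 81, 82, 83, 84, 85}
insert 72 → {62, 66, 71, 72, 76, 79, 80, 81, 82, 83, 84, 85}
see next → 62; now {66, 71, 72, 76, 79, 80, 81, 82, 83, 84, 85}
insert 63 → {63, 66, 71, 72, 76, 79, 80, 81, 82, 83, 84, 85}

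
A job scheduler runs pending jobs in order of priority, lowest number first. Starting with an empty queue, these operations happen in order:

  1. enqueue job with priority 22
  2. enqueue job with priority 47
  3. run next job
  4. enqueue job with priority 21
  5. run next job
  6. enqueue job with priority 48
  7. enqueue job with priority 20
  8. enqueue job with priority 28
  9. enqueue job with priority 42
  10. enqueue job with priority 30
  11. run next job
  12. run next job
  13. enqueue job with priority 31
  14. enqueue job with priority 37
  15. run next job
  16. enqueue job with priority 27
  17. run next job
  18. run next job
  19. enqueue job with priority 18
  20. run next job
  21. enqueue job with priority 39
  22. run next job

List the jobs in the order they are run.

[22, 21, 20, 28, 30, 27, 31, 18, 37]

insert 22 → {22}
insert 47 → {22, 47}
run next job → 22; now {47}
insert 21 → {21, 47}
run next job → 21; now {47}
insert 48 → {47, 48}
insert 20 → {20, 47, 48}
insert 28 → {20, 28, 47, 48}
insert 42 → {20, 28, 42, 47, 48}
insert 30 → {20, 28, 30, 42, 47, 48}
run next job → 20; now {28, 30, 42, 47, 48}
run next job → 28; now {30, 42, 47, 48}
insert 31 → {30, 31, 42, 47, 48}
insert 37 → {30, 31, 37, 42, 47, 48}
run next job → 30; now {31, 37, 42, 47, 48}
insert 27 → {27, 31, 37, 42, 47, 48}
run next job → 27; now {31, 37, 42, 47, 48}
run next job → 31; now {37, 42, 47, 48}
insert 18 → {18, 37, 42, 47, 48}
run next job → 18; now {37, 42, 47, 48}
insert 39 → {37, 39, 42, 47, 48}
run next job → 37; now {39, 42, 47, 48}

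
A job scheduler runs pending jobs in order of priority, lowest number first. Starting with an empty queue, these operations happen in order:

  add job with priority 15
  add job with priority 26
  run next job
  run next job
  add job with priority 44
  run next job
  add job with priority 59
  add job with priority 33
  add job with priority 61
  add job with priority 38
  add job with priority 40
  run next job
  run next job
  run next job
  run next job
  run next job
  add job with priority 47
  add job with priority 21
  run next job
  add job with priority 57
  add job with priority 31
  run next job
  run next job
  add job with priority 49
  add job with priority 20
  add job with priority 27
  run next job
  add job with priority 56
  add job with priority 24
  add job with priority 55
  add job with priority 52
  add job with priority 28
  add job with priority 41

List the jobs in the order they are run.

insert 15 → {15}
insert 26 → {15, 26}
run next job → 15; now {26}
run next job → 26; now {}
insert 44 → {44}
run next job → 44; now {}
insert 59 → {59}
insert 33 → {33, 59}
insert 61 → {33, 59, 61}
insert 38 → {33, 38, 59, 61}
insert 40 → {33, 38, 40, 59, 61}
run next job → 33; now {38, 40, 59, 61}
run next job → 38; now {40, 59, 61}
run next job → 40; now {59, 61}
run next job → 59; now {61}
run next job → 61; now {}
insert 47 → {47}
insert 21 → {21, 47}
run next job → 21; now {47}
insert 57 → {47, 57}
insert 31 → {31, 47, 57}
run next job → 31; now {47, 57}
run next job → 47; now {57}
insert 49 → {49, 57}
insert 20 → {20, 49, 57}
insert 27 → {20, 27, 49, 57}
run next job → 20; now {27, 49, 57}
insert 56 → {27, 49, 56, 57}
insert 24 → {24, 27, 49, 56, 57}
insert 55 → {24, 27, 49, 55, 56, 57}
insert 52 → {24, 27, 49, 52, 55, 56, 57}
insert 28 → {24, 27, 28, 49, 52, 55, 56, 57}
insert 41 → {24, 27, 28, 41, 49, 52, 55, 56, 57}

15, 26, 44, 33, 38, 40, 59, 61, 21, 31, 47, 20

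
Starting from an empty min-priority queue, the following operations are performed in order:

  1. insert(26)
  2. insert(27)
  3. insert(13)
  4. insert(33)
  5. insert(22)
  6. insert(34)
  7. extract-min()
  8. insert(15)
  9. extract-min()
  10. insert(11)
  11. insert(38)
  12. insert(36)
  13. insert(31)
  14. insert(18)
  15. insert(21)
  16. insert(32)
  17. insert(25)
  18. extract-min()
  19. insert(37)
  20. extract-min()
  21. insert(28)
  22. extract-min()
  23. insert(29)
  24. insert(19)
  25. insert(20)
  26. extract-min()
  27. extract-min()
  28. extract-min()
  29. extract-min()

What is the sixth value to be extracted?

insert 26 → {26}
insert 27 → {26, 27}
insert 13 → {13, 26, 27}
insert 33 → {13, 26, 27, 33}
insert 22 → {13, 22, 26, 27, 33}
insert 34 → {13, 22, 26, 27, 33, 34}
extract-min → 13; now {22, 26, 27, 33, 34}
insert 15 → {15, 22, 26, 27, 33, 34}
extract-min → 15; now {22, 26, 27, 33, 34}
insert 11 → {11, 22, 26, 27, 33, 34}
insert 38 → {11, 22, 26, 27, 33, 34, 38}
insert 36 → {11, 22, 26, 27, 33, 34, 36, 38}
insert 31 → {11, 22, 26, 27, 31, 33, 34, 36, 38}
insert 18 → {11, 18, 22, 26, 27, 31, 33, 34, 36, 38}
insert 21 → {11, 18, 21, 22, 26, 27, 31, 33, 34, 36, 38}
insert 32 → {11, 18, 21, 22, 26, 27, 31, 32, 33, 34, 36, 38}
insert 25 → {11, 18, 21, 22, 25, 26, 27, 31, 32, 33, 34, 36, 38}
extract-min → 11; now {18, 21, 22, 25, 26, 27, 31, 32, 33, 34, 36, 38}
insert 37 → {18, 21, 22, 25, 26, 27, 31, 32, 33, 34, 36, 37, 38}
extract-min → 18; now {21, 22, 25, 26, 27, 31, 32, 33, 34, 36, 37, 38}
insert 28 → {21, 22, 25, 26, 27, 28, 31, 32, 33, 34, 36, 37, 38}
extract-min → 21; now {22, 25, 26, 27, 28, 31, 32, 33, 34, 36, 37, 38}
insert 29 → {22, 25, 26, 27, 28, 29, 31, 32, 33, 34, 36, 37, 38}
insert 19 → {19, 22, 25, 26, 27, 28, 29, 31, 32, 33, 34, 36, 37, 38}
insert 20 → {19, 20, 22, 25, 26, 27, 28, 29, 31, 32, 33, 34, 36, 37, 38}
extract-min → 19; now {20, 22, 25, 26, 27, 28, 29, 31, 32, 33, 34, 36, 37, 38}
extract-min → 20; now {22, 25, 26, 27, 28, 29, 31, 32, 33, 34, 36, 37, 38}
extract-min → 22; now {25, 26, 27, 28, 29, 31, 32, 33, 34, 36, 37, 38}
extract-min → 25; now {26, 27, 28, 29, 31, 32, 33, 34, 36, 37, 38}

19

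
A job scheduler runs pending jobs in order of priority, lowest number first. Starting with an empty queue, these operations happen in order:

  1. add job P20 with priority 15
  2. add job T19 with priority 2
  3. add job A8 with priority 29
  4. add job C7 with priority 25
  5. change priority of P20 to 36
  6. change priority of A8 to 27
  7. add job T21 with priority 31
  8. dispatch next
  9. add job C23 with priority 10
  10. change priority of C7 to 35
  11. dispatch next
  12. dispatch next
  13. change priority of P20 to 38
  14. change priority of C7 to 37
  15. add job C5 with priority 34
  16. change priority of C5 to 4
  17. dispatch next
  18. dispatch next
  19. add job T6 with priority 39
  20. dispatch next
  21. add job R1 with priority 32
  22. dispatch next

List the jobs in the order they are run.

T19 → C23 → A8 → C5 → T21 → C7 → R1

add P20 (priority 15) → {P20:15}
add T19 (priority 2) → {T19:2, P20:15}
add A8 (priority 29) → {T19:2, P20:15, A8:29}
add C7 (priority 25) → {T19:2, P20:15, C7:25, A8:29}
update P20 to priority 36 → {T19:2, C7:25, A8:29, P20:36}
update A8 to priority 27 → {T19:2, C7:25, A8:27, P20:36}
add T21 (priority 31) → {T19:2, C7:25, A8:27, T21:31, P20:36}
dispatch next → T19; now {C7:25, A8:27, T21:31, P20:36}
add C23 (priority 10) → {C23:10, C7:25, A8:27, T21:31, P20:36}
update C7 to priority 35 → {C23:10, A8:27, T21:31, C7:35, P20:36}
dispatch next → C23; now {A8:27, T21:31, C7:35, P20:36}
dispatch next → A8; now {T21:31, C7:35, P20:36}
update P20 to priority 38 → {T21:31, C7:35, P20:38}
update C7 to priority 37 → {T21:31, C7:37, P20:38}
add C5 (priority 34) → {T21:31, C5:34, C7:37, P20:38}
update C5 to priority 4 → {C5:4, T21:31, C7:37, P20:38}
dispatch next → C5; now {T21:31, C7:37, P20:38}
dispatch next → T21; now {C7:37, P20:38}
add T6 (priority 39) → {C7:37, P20:38, T6:39}
dispatch next → C7; now {P20:38, T6:39}
add R1 (priority 32) → {R1:32, P20:38, T6:39}
dispatch next → R1; now {P20:38, T6:39}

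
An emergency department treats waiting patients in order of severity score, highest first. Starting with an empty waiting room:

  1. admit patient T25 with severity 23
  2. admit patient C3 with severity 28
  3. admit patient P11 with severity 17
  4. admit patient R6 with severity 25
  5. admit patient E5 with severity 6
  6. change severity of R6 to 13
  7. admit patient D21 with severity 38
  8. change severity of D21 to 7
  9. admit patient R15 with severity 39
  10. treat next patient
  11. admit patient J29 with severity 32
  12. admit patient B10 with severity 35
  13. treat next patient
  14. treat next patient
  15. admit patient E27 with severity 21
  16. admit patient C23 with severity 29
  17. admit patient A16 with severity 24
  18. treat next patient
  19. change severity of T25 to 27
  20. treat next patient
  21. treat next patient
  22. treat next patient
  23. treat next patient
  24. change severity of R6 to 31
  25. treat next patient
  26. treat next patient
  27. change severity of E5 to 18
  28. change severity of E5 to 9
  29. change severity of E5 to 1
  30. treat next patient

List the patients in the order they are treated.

add T25 (severity 23) → {T25:23}
add C3 (severity 28) → {C3:28, T25:23}
add P11 (severity 17) → {C3:28, T25:23, P11:17}
add R6 (severity 25) → {C3:28, R6:25, T25:23, P11:17}
add E5 (severity 6) → {C3:28, R6:25, T25:23, P11:17, E5:6}
update R6 to severity 13 → {C3:28, T25:23, P11:17, R6:13, E5:6}
add D21 (severity 38) → {D21:38, C3:28, T25:23, P11:17, R6:13, E5:6}
update D21 to severity 7 → {C3:28, T25:23, P11:17, R6:13, D21:7, E5:6}
add R15 (severity 39) → {R15:39, C3:28, T25:23, P11:17, R6:13, D21:7, E5:6}
treat next patient → R15; now {C3:28, T25:23, P11:17, R6:13, D21:7, E5:6}
add J29 (severity 32) → {J29:32, C3:28, T25:23, P11:17, R6:13, D21:7, E5:6}
add B10 (severity 35) → {B10:35, J29:32, C3:28, T25:23, P11:17, R6:13, D21:7, E5:6}
treat next patient → B10; now {J29:32, C3:28, T25:23, P11:17, R6:13, D21:7, E5:6}
treat next patient → J29; now {C3:28, T25:23, P11:17, R6:13, D21:7, E5:6}
add E27 (severity 21) → {C3:28, T25:23, E27:21, P11:17, R6:13, D21:7, E5:6}
add C23 (severity 29) → {C23:29, C3:28, T25:23, E27:21, P11:17, R6:13, D21:7, E5:6}
add A16 (severity 24) → {C23:29, C3:28, A16:24, T25:23, E27:21, P11:17, R6:13, D21:7, E5:6}
treat next patient → C23; now {C3:28, A16:24, T25:23, E27:21, P11:17, R6:13, D21:7, E5:6}
update T25 to severity 27 → {C3:28, T25:27, A16:24, E27:21, P11:17, R6:13, D21:7, E5:6}
treat next patient → C3; now {T25:27, A16:24, E27:21, P11:17, R6:13, D21:7, E5:6}
treat next patient → T25; now {A16:24, E27:21, P11:17, R6:13, D21:7, E5:6}
treat next patient → A16; now {E27:21, P11:17, R6:13, D21:7, E5:6}
treat next patient → E27; now {P11:17, R6:13, D21:7, E5:6}
update R6 to severity 31 → {R6:31, P11:17, D21:7, E5:6}
treat next patient → R6; now {P11:17, D21:7, E5:6}
treat next patient → P11; now {D21:7, E5:6}
update E5 to severity 18 → {E5:18, D21:7}
update E5 to severity 9 → {E5:9, D21:7}
update E5 to severity 1 → {D21:7, E5:1}
treat next patient → D21; now {E5:1}

R15 → B10 → J29 → C23 → C3 → T25 → A16 → E27 → R6 → P11 → D21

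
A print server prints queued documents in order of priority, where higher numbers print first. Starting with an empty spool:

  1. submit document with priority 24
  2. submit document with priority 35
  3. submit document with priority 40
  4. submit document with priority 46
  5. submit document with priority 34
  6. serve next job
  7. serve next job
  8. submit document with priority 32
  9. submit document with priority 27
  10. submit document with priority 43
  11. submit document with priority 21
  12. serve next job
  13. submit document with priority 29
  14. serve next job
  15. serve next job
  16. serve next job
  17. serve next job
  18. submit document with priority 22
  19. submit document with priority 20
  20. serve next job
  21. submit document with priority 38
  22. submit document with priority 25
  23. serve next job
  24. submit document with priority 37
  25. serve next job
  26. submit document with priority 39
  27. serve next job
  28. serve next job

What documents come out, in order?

insert 24 → {24}
insert 35 → {35, 24}
insert 40 → {40, 35, 24}
insert 46 → {46, 40, 35, 24}
insert 34 → {46, 40, 35, 34, 24}
serve next job → 46; now {40, 35, 34, 24}
serve next job → 40; now {35, 34, 24}
insert 32 → {35, 34, 32, 24}
insert 27 → {35, 34, 32, 27, 24}
insert 43 → {43, 35, 34, 32, 27, 24}
insert 21 → {43, 35, 34, 32, 27, 24, 21}
serve next job → 43; now {35, 34, 32, 27, 24, 21}
insert 29 → {35, 34, 32, 29, 27, 24, 21}
serve next job → 35; now {34, 32, 29, 27, 24, 21}
serve next job → 34; now {32, 29, 27, 24, 21}
serve next job → 32; now {29, 27, 24, 21}
serve next job → 29; now {27, 24, 21}
insert 22 → {27, 24, 22, 21}
insert 20 → {27, 24, 22, 21, 20}
serve next job → 27; now {24, 22, 21, 20}
insert 38 → {38, 24, 22, 21, 20}
insert 25 → {38, 25, 24, 22, 21, 20}
serve next job → 38; now {25, 24, 22, 21, 20}
insert 37 → {37, 25, 24, 22, 21, 20}
serve next job → 37; now {25, 24, 22, 21, 20}
insert 39 → {39, 25, 24, 22, 21, 20}
serve next job → 39; now {25, 24, 22, 21, 20}
serve next job → 25; now {24, 22, 21, 20}

[46, 40, 43, 35, 34, 32, 29, 27, 38, 37, 39, 25]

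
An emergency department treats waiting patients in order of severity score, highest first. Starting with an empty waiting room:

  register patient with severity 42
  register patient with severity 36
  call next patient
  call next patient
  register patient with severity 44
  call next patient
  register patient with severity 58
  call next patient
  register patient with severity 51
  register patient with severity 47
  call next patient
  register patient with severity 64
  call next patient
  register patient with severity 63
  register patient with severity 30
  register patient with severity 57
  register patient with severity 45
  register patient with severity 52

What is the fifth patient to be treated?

51

insert 42 → {42}
insert 36 → {42, 36}
call next patient → 42; now {36}
call next patient → 36; now {}
insert 44 → {44}
call next patient → 44; now {}
insert 58 → {58}
call next patient → 58; now {}
insert 51 → {51}
insert 47 → {51, 47}
call next patient → 51; now {47}
insert 64 → {64, 47}
call next patient → 64; now {47}
insert 63 → {63, 47}
insert 30 → {63, 47, 30}
insert 57 → {63, 57, 47, 30}
insert 45 → {63, 57, 47, 45, 30}
insert 52 → {63, 57, 52, 47, 45, 30}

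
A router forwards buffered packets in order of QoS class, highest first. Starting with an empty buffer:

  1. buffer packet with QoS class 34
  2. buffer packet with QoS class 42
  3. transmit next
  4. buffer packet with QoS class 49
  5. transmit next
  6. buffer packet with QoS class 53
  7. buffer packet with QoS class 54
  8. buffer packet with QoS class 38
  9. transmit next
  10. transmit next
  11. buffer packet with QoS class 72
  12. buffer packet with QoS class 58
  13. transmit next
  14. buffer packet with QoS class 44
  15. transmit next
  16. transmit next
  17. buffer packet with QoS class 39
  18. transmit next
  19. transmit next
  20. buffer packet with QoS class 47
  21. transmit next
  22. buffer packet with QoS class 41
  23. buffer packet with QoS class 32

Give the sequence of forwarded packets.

insert 34 → {34}
insert 42 → {42, 34}
transmit next → 42; now {34}
insert 49 → {49, 34}
transmit next → 49; now {34}
insert 53 → {53, 34}
insert 54 → {54, 53, 34}
insert 38 → {54, 53, 38, 34}
transmit next → 54; now {53, 38, 34}
transmit next → 53; now {38, 34}
insert 72 → {72, 38, 34}
insert 58 → {72, 58, 38, 34}
transmit next → 72; now {58, 38, 34}
insert 44 → {58, 44, 38, 34}
transmit next → 58; now {44, 38, 34}
transmit next → 44; now {38, 34}
insert 39 → {39, 38, 34}
transmit next → 39; now {38, 34}
transmit next → 38; now {34}
insert 47 → {47, 34}
transmit next → 47; now {34}
insert 41 → {41, 34}
insert 32 → {41, 34, 32}

[42, 49, 54, 53, 72, 58, 44, 39, 38, 47]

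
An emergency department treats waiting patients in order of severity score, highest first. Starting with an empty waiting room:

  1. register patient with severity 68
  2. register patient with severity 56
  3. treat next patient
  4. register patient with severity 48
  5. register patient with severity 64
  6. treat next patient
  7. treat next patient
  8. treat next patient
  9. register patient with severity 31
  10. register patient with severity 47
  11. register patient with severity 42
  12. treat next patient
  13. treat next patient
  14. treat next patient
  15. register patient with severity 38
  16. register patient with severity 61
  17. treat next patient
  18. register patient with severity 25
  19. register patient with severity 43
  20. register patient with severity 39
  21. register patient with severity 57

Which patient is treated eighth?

insert 68 → {68}
insert 56 → {68, 56}
treat next patient → 68; now {56}
insert 48 → {56, 48}
insert 64 → {64, 56, 48}
treat next patient → 64; now {56, 48}
treat next patient → 56; now {48}
treat next patient → 48; now {}
insert 31 → {31}
insert 47 → {47, 31}
insert 42 → {47, 42, 31}
treat next patient → 47; now {42, 31}
treat next patient → 42; now {31}
treat next patient → 31; now {}
insert 38 → {38}
insert 61 → {61, 38}
treat next patient → 61; now {38}
insert 25 → {38, 25}
insert 43 → {43, 38, 25}
insert 39 → {43, 39, 38, 25}
insert 57 → {57, 43, 39, 38, 25}

61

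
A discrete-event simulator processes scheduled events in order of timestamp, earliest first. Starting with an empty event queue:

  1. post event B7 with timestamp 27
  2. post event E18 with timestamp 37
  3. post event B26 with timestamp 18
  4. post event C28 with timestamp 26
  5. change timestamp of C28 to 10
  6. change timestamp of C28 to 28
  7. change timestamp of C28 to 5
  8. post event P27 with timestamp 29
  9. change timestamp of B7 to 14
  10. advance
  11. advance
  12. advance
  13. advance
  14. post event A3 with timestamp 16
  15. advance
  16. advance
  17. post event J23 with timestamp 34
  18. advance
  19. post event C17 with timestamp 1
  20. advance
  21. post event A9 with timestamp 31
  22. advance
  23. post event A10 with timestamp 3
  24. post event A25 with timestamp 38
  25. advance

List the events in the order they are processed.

add B7 (timestamp 27) → {B7:27}
add E18 (timestamp 37) → {B7:27, E18:37}
add B26 (timestamp 18) → {B26:18, B7:27, E18:37}
add C28 (timestamp 26) → {B26:18, C28:26, B7:27, E18:37}
update C28 to timestamp 10 → {C28:10, B26:18, B7:27, E18:37}
update C28 to timestamp 28 → {B26:18, B7:27, C28:28, E18:37}
update C28 to timestamp 5 → {C28:5, B26:18, B7:27, E18:37}
add P27 (timestamp 29) → {C28:5, B26:18, B7:27, P27:29, E18:37}
update B7 to timestamp 14 → {C28:5, B7:14, B26:18, P27:29, E18:37}
advance → C28; now {B7:14, B26:18, P27:29, E18:37}
advance → B7; now {B26:18, P27:29, E18:37}
advance → B26; now {P27:29, E18:37}
advance → P27; now {E18:37}
add A3 (timestamp 16) → {A3:16, E18:37}
advance → A3; now {E18:37}
advance → E18; now {}
add J23 (timestamp 34) → {J23:34}
advance → J23; now {}
add C17 (timestamp 1) → {C17:1}
advance → C17; now {}
add A9 (timestamp 31) → {A9:31}
advance → A9; now {}
add A10 (timestamp 3) → {A10:3}
add A25 (timestamp 38) → {A10:3, A25:38}
advance → A10; now {A25:38}

[C28, B7, B26, P27, A3, E18, J23, C17, A9, A10]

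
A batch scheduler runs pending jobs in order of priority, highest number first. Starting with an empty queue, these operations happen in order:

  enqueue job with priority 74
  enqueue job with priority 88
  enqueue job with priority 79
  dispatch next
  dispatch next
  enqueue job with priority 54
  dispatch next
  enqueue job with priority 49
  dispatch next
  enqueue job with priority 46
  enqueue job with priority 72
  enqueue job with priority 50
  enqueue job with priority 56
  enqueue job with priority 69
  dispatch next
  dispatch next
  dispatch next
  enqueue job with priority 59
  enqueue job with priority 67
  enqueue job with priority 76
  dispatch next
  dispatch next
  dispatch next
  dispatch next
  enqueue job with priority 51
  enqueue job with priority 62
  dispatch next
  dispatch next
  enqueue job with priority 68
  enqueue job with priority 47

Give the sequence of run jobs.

88 → 79 → 74 → 54 → 72 → 69 → 56 → 76 → 67 → 59 → 50 → 62 → 51

insert 74 → {74}
insert 88 → {88, 74}
insert 79 → {88, 79, 74}
dispatch next → 88; now {79, 74}
dispatch next → 79; now {74}
insert 54 → {74, 54}
dispatch next → 74; now {54}
insert 49 → {54, 49}
dispatch next → 54; now {49}
insert 46 → {49, 46}
insert 72 → {72, 49, 46}
insert 50 → {72, 50, 49, 46}
insert 56 → {72, 56, 50, 49, 46}
insert 69 → {72, 69, 56, 50, 49, 46}
dispatch next → 72; now {69, 56, 50, 49, 46}
dispatch next → 69; now {56, 50, 49, 46}
dispatch next → 56; now {50, 49, 46}
insert 59 → {59, 50, 49, 46}
insert 67 → {67, 59, 50, 49, 46}
insert 76 → {76, 67, 59, 50, 49, 46}
dispatch next → 76; now {67, 59, 50, 49, 46}
dispatch next → 67; now {59, 50, 49, 46}
dispatch next → 59; now {50, 49, 46}
dispatch next → 50; now {49, 46}
insert 51 → {51, 49, 46}
insert 62 → {62, 51, 49, 46}
dispatch next → 62; now {51, 49, 46}
dispatch next → 51; now {49, 46}
insert 68 → {68, 49, 46}
insert 47 → {68, 49, 47, 46}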